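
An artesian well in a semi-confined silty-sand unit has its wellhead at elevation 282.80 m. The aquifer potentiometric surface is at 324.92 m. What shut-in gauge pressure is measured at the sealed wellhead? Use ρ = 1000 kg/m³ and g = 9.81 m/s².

Head above the cap: Δh = 324.92 − 282.80 = 42.12 m.
P = ρgΔh = 1000 × 9.81 × 42.12 = 413197 Pa ≈ 413 kPa.

P ≈ 413 kPa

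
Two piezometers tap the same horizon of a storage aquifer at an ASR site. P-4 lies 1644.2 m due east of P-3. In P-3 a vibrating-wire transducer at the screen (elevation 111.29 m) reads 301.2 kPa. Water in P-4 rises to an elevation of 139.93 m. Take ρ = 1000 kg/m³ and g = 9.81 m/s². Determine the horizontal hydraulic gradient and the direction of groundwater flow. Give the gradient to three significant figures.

Pressure head at P-3: ψ = P/(ρg) = 301.2×1000 / (1000 × 9.81) = 30.70 m.
Total head at P-3: h = z + ψ = 111.29 + 30.70 = 141.99 m.
Total head at P-4: h = 139.93 m (water level in the piezometer is the total head).
Head difference: h(P-3) − h(P-4) = 141.99 − 139.93 = 2.06 m.
Hydraulic gradient: i = |Δh| / L = 2.06 / 1644.2 = 0.00125.
Flow is from higher to lower head: from P-3 toward P-4, i.e. toward the east.

i ≈ 0.00125; groundwater flows toward the east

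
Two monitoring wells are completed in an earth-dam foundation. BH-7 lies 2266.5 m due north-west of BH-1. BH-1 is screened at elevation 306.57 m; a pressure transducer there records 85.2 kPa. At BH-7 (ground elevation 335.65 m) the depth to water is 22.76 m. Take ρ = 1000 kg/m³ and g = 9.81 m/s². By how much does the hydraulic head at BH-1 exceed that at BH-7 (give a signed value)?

Δh ≈ 2.37 m

Pressure head at BH-1: ψ = P/(ρg) = 85.2×1000 / (1000 × 9.81) = 8.69 m.
Total head at BH-1: h = z + ψ = 306.57 + 8.69 = 315.26 m.
Total head at BH-7: h = 335.65 − 22.76 = 312.89 m.
Head difference: h(BH-1) − h(BH-7) = 315.26 − 312.89 = 2.37 m.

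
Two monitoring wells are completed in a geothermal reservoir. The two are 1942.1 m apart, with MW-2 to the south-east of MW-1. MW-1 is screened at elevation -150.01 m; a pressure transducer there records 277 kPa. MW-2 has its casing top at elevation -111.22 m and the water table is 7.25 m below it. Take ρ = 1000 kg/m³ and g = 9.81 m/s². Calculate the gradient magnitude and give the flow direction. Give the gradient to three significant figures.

Pressure head at MW-1: ψ = P/(ρg) = 277×1000 / (1000 × 9.81) = 28.24 m.
Total head at MW-1: h = z + ψ = -150.01 + 28.24 = -121.77 m.
Total head at MW-2: h = -111.22 − 7.25 = -118.47 m.
Head difference: h(MW-1) − h(MW-2) = -121.77 − (-118.47) = -3.30 m.
Hydraulic gradient: i = |Δh| / L = 3.30 / 1942.1 = 0.00170.
Flow is from higher to lower head: from MW-2 toward MW-1, i.e. toward the north-west.

i ≈ 0.00170; groundwater flows toward the north-west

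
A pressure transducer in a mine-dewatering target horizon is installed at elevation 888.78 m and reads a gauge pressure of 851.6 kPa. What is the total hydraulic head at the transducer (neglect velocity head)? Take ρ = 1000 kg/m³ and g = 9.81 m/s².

h ≈ 975.59 m

ψ = P/(ρg) = 851.6×1000 / (1000 × 9.81) = 86.81 m.
h = z + ψ = 888.78 + 86.81 = 975.59 m.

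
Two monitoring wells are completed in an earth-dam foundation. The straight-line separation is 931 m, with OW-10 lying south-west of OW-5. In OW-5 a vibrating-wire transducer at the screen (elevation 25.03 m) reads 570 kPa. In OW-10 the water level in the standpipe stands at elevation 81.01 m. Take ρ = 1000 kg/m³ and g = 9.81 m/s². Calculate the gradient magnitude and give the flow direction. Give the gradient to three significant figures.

Pressure head at OW-5: ψ = P/(ρg) = 570×1000 / (1000 × 9.81) = 58.10 m.
Total head at OW-5: h = z + ψ = 25.03 + 58.10 = 83.13 m.
Total head at OW-10: h = 81.01 m (water level in the piezometer is the total head).
Head difference: h(OW-5) − h(OW-10) = 83.13 − 81.01 = 2.12 m.
Hydraulic gradient: i = |Δh| / L = 2.12 / 931 = 0.00228.
Flow is from higher to lower head: from OW-5 toward OW-10, i.e. toward the south-west.

i ≈ 0.00228; groundwater flows toward the south-west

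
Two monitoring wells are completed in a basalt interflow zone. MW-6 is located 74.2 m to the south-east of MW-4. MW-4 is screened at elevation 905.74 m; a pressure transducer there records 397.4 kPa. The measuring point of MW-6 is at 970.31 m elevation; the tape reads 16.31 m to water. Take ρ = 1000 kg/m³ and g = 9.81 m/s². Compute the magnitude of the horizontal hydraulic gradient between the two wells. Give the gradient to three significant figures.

i ≈ 0.104

Pressure head at MW-4: ψ = P/(ρg) = 397.4×1000 / (1000 × 9.81) = 40.51 m.
Total head at MW-4: h = z + ψ = 905.74 + 40.51 = 946.25 m.
Total head at MW-6: h = 970.31 − 16.31 = 954.00 m.
Head difference: h(MW-4) − h(MW-6) = 946.25 − 954.00 = -7.75 m.
Hydraulic gradient: i = |Δh| / L = 7.75 / 74.2 = 0.104.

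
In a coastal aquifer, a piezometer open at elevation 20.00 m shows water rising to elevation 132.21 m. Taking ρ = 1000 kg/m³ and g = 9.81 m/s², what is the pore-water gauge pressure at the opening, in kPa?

P ≈ 1100 kPa

Pressure head ψ = h − z = 132.21 − 20.00 = 112.21 m.
P = ρgψ = 1000 × 9.81 × 112.21 = 1100780 Pa ≈ 1100 kPa.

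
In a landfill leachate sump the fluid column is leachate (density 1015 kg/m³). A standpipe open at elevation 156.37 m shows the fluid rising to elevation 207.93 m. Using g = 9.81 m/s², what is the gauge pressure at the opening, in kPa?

P ≈ 513 kPa

Pressure head ψ = h − z = 207.93 − 156.37 = 51.56 m.
P = ρgψ = 1015 × 9.81 × 51.56 = 513391 Pa ≈ 513 kPa.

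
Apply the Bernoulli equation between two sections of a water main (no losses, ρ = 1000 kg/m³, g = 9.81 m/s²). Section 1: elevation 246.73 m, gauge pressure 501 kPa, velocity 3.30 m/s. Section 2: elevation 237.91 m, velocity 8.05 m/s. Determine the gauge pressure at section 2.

P₂ ≈ 561 kPa

Pressure head at 1: ψ₁ = P₁/(ρg) = 501×1000 / (1000 × 9.81) = 51.07 m.
Velocity heads: v₁²/2g = 3.30²/19.62 = 0.555 m; v₂²/2g = 8.05²/19.62 = 3.303 m.
Total head H = z₁ + ψ₁ + v₁²/2g = 246.73 + 51.07 + 0.555 = 298.36 m.
ψ₂ = H − z₂ − v₂²/2g = 298.36 − 237.91 − 3.303 = 57.15 m.
P₂ = ρgψ₂ = 1000 × 9.81 × 57.15 ≈ 561 kPa.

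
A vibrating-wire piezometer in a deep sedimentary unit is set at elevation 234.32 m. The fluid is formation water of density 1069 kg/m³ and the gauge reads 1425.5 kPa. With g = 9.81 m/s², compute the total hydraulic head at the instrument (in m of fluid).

ψ = P/(ρg) = 1425.5×1000 / (1069 × 9.81) = 135.93 m.
h = z + ψ = 234.32 + 135.93 = 370.25 m.

h ≈ 370.25 m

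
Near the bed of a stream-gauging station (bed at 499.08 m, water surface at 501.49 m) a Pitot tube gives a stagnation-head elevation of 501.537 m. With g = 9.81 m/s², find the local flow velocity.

v ≈ 0.960 m/s

Near the bed, under hydrostatic conditions, the piezometric head (z + ψ) equals the free-surface elevation, 501.49 m.
Velocity head = total − piezometric = 501.537 − 501.49 = 0.047 m.
v = √(2g·h_v) = √(2 × 9.81 × 0.047) = 0.960 m/s.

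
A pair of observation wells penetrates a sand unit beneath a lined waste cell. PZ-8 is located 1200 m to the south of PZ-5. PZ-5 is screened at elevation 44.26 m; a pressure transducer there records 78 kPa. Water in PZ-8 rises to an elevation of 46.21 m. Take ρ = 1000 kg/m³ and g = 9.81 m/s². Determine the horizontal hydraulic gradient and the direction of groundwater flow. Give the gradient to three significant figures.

Pressure head at PZ-5: ψ = P/(ρg) = 78×1000 / (1000 × 9.81) = 7.95 m.
Total head at PZ-5: h = z + ψ = 44.26 + 7.95 = 52.21 m.
Total head at PZ-8: h = 46.21 m (water level in the piezometer is the total head).
Head difference: h(PZ-5) − h(PZ-8) = 52.21 − 46.21 = 6.00 m.
Hydraulic gradient: i = |Δh| / L = 6.00 / 1200 = 0.00500.
Flow is from higher to lower head: from PZ-5 toward PZ-8, i.e. toward the south.

i ≈ 0.00500; groundwater flows toward the south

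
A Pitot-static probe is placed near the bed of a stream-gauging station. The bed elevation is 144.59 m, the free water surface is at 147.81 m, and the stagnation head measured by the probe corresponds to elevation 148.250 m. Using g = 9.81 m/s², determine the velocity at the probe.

v ≈ 2.94 m/s

Near the bed, under hydrostatic conditions, the piezometric head (z + ψ) equals the free-surface elevation, 147.81 m.
Velocity head = total − piezometric = 148.250 − 147.81 = 0.440 m.
v = √(2g·h_v) = √(2 × 9.81 × 0.440) = 2.94 m/s.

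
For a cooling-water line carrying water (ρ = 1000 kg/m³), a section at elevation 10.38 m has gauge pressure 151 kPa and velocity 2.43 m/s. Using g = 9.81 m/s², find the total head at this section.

h ≈ 26.07 m

Pressure head ψ = P/(ρg) = 151×1000 / (1000 × 9.81) = 15.39 m.
Velocity head = v²/(2g) = 2.43² / (2 × 9.81) = 0.301 m.
h = z + ψ + v²/(2g) = 10.38 + 15.39 + 0.301 = 26.07 m.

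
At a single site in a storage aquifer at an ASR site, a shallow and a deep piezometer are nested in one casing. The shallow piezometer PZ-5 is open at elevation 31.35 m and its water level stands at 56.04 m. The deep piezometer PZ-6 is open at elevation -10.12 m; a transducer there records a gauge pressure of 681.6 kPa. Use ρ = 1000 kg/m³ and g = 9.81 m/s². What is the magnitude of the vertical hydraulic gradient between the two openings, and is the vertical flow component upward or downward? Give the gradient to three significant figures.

Total head at PZ-5: h = 56.04 m (water level in the standpipe).
Pressure head at PZ-6: ψ = P/(ρg) = 681.6×1000 / (1000 × 9.81) = 69.48 m.
Total head at PZ-6: h = z + ψ = -10.12 + 69.48 = 59.36 m.
Δh = h(PZ-5) − h(PZ-6) = 56.04 − 59.36 = -3.32 m.
Vertical separation Δz = 31.35 − (-10.12) = 41.47 m.
|i_v| = |Δh| / Δz = 3.32 / 41.47 = 0.0801.
Head is higher in the deep piezometer, so vertical flow is upward (discharge condition).

|i_v| ≈ 0.0801; vertical flow is upward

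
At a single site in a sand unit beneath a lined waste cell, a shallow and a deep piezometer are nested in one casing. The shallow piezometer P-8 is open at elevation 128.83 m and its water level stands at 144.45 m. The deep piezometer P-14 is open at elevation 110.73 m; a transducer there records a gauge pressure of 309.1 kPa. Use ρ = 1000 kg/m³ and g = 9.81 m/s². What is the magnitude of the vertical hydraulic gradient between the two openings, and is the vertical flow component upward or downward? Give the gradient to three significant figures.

|i_v| ≈ 0.122; vertical flow is downward

Total head at P-8: h = 144.45 m (water level in the standpipe).
Pressure head at P-14: ψ = P/(ρg) = 309.1×1000 / (1000 × 9.81) = 31.51 m.
Total head at P-14: h = z + ψ = 110.73 + 31.51 = 142.24 m.
Δh = h(P-8) − h(P-14) = 144.45 − 142.24 = 2.21 m.
Vertical separation Δz = 128.83 − 110.73 = 18.10 m.
|i_v| = |Δh| / Δz = 2.21 / 18.10 = 0.122.
Head is higher in the shallow piezometer, so vertical flow is downward (recharge condition).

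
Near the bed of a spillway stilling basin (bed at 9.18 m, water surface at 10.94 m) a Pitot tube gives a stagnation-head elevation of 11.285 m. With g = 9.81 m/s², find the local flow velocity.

v ≈ 2.60 m/s

Near the bed, under hydrostatic conditions, the piezometric head (z + ψ) equals the free-surface elevation, 10.94 m.
Velocity head = total − piezometric = 11.285 − 10.94 = 0.345 m.
v = √(2g·h_v) = √(2 × 9.81 × 0.345) = 2.60 m/s.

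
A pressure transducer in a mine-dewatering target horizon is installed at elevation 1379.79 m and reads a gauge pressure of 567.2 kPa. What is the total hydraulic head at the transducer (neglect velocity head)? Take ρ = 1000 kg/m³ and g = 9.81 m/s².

h ≈ 1437.61 m

ψ = P/(ρg) = 567.2×1000 / (1000 × 9.81) = 57.82 m.
h = z + ψ = 1379.79 + 57.82 = 1437.61 m.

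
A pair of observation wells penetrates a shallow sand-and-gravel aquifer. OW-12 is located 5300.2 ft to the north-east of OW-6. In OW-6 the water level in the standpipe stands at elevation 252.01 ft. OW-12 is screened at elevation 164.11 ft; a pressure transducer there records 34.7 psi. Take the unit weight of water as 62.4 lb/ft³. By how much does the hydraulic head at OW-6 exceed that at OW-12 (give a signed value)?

Δh ≈ 7.82 ft

Total head at OW-6: h = 252.01 ft (water level in the piezometer is the total head).
Pressure head at OW-12: ψ = 144·P/γ = 144 × 34.7 / 62.4 = 80.08 ft.
Total head at OW-12: h = z + ψ = 164.11 + 80.08 = 244.19 ft.
Head difference: h(OW-6) − h(OW-12) = 252.01 − 244.19 = 7.82 ft.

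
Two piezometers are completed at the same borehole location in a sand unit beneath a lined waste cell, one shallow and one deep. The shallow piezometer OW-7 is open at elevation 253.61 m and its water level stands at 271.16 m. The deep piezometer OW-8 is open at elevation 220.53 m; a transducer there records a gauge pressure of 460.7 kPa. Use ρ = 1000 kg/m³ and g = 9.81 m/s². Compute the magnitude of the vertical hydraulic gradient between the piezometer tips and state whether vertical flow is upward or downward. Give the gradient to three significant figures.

|i_v| ≈ 0.111; vertical flow is downward

Total head at OW-7: h = 271.16 m (water level in the standpipe).
Pressure head at OW-8: ψ = P/(ρg) = 460.7×1000 / (1000 × 9.81) = 46.96 m.
Total head at OW-8: h = z + ψ = 220.53 + 46.96 = 267.49 m.
Δh = h(OW-7) − h(OW-8) = 271.16 − 267.49 = 3.67 m.
Vertical separation Δz = 253.61 − 220.53 = 33.08 m.
|i_v| = |Δh| / Δz = 3.67 / 33.08 = 0.111.
Head is higher in the shallow piezometer, so vertical flow is downward (recharge condition).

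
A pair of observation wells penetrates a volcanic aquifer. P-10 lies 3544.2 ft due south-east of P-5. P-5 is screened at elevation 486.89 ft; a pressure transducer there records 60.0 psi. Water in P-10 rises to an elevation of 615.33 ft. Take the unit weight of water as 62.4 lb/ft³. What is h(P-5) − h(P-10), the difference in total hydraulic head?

Δh ≈ 10.02 ft

Pressure head at P-5: ψ = 144·P/γ = 144 × 60.0 / 62.4 = 138.46 ft.
Total head at P-5: h = z + ψ = 486.89 + 138.46 = 625.35 ft.
Total head at P-10: h = 615.33 ft (water level in the piezometer is the total head).
Head difference: h(P-5) − h(P-10) = 625.35 − 615.33 = 10.02 ft.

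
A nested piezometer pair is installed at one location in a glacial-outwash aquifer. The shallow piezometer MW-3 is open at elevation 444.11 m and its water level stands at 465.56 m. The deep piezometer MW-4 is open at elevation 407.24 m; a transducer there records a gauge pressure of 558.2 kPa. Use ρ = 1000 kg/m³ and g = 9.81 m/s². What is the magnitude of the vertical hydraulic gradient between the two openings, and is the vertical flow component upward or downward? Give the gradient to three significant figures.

Total head at MW-3: h = 465.56 m (water level in the standpipe).
Pressure head at MW-4: ψ = P/(ρg) = 558.2×1000 / (1000 × 9.81) = 56.90 m.
Total head at MW-4: h = z + ψ = 407.24 + 56.90 = 464.14 m.
Δh = h(MW-3) − h(MW-4) = 465.56 − 464.14 = 1.42 m.
Vertical separation Δz = 444.11 − 407.24 = 36.87 m.
|i_v| = |Δh| / Δz = 1.42 / 36.87 = 0.0385.
Head is higher in the shallow piezometer, so vertical flow is downward (recharge condition).

|i_v| ≈ 0.0385; vertical flow is downward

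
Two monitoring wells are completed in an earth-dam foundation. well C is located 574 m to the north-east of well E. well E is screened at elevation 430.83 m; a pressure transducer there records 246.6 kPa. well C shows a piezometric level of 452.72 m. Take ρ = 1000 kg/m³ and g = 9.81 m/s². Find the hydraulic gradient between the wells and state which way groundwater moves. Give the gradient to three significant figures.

Pressure head at well E: ψ = P/(ρg) = 246.6×1000 / (1000 × 9.81) = 25.14 m.
Total head at well E: h = z + ψ = 430.83 + 25.14 = 455.97 m.
Total head at well C: h = 452.72 m (water level in the piezometer is the total head).
Head difference: h(well E) − h(well C) = 455.97 − 452.72 = 3.25 m.
Hydraulic gradient: i = |Δh| / L = 3.25 / 574 = 0.00566.
Flow is from higher to lower head: from well E toward well C, i.e. toward the north-east.

i ≈ 0.00566; groundwater flows toward the north-east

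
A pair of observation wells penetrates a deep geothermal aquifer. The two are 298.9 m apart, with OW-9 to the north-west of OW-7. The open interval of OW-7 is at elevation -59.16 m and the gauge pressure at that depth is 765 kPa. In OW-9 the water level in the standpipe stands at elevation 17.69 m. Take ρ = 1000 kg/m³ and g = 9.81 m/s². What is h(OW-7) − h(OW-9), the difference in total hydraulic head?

Pressure head at OW-7: ψ = P/(ρg) = 765×1000 / (1000 × 9.81) = 77.98 m.
Total head at OW-7: h = z + ψ = -59.16 + 77.98 = 18.82 m.
Total head at OW-9: h = 17.69 m (water level in the piezometer is the total head).
Head difference: h(OW-7) − h(OW-9) = 18.82 − 17.69 = 1.13 m.

Δh ≈ 1.13 m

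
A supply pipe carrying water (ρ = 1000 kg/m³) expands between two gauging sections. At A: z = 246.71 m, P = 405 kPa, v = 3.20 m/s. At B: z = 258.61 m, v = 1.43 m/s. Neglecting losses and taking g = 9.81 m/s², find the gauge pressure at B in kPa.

P₂ ≈ 292 kPa

Pressure head at A: ψ₁ = P₁/(ρg) = 405×1000 / (1000 × 9.81) = 41.28 m.
Velocity heads: v₁²/2g = 3.20²/19.62 = 0.522 m; v₂²/2g = 1.43²/19.62 = 0.104 m.
Total head H = z₁ + ψ₁ + v₁²/2g = 246.71 + 41.28 + 0.522 = 288.51 m.
ψ₂ = H − z₂ − v₂²/2g = 288.51 − 258.61 − 0.104 = 29.80 m.
P₂ = ρgψ₂ = 1000 × 9.81 × 29.80 ≈ 292 kPa.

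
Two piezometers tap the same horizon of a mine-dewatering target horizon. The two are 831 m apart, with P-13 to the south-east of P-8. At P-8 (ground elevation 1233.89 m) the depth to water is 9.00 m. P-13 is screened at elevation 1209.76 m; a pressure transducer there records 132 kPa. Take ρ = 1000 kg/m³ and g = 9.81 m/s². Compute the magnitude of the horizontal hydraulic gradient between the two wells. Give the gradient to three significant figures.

Total head at P-8: h = 1233.89 − 9.00 = 1224.89 m.
Pressure head at P-13: ψ = P/(ρg) = 132×1000 / (1000 × 9.81) = 13.46 m.
Total head at P-13: h = z + ψ = 1209.76 + 13.46 = 1223.22 m.
Head difference: h(P-8) − h(P-13) = 1224.89 − 1223.22 = 1.67 m.
Hydraulic gradient: i = |Δh| / L = 1.67 / 831 = 0.00201.

i ≈ 0.00201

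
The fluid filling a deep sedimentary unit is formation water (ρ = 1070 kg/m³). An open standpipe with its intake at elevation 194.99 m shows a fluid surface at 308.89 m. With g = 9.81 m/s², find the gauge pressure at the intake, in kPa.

P ≈ 1200 kPa

Pressure head ψ = h − z = 308.89 − 194.99 = 113.90 m.
P = ρgψ = 1070 × 9.81 × 113.90 = 1195574 Pa ≈ 1200 kPa.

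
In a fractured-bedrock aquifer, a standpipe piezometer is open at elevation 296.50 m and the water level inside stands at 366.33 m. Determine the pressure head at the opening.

Total head h = 366.33 m (the water-surface elevation in the piezometer).
Pressure head ψ = h − z = 366.33 − 296.50 = 69.83 m.

ψ ≈ 69.83 m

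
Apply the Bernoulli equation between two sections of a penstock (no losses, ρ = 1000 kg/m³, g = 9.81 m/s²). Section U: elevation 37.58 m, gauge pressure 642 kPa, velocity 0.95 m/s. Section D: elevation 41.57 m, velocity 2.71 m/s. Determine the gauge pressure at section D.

Pressure head at U: ψ₁ = P₁/(ρg) = 642×1000 / (1000 × 9.81) = 65.44 m.
Velocity heads: v₁²/2g = 0.95²/19.62 = 0.046 m; v₂²/2g = 2.71²/19.62 = 0.374 m.
Total head H = z₁ + ψ₁ + v₁²/2g = 37.58 + 65.44 + 0.046 = 103.07 m.
ψ₂ = H − z₂ − v₂²/2g = 103.07 − 41.57 − 0.374 = 61.13 m.
P₂ = ρgψ₂ = 1000 × 9.81 × 61.13 ≈ 600 kPa.

P₂ ≈ 600 kPa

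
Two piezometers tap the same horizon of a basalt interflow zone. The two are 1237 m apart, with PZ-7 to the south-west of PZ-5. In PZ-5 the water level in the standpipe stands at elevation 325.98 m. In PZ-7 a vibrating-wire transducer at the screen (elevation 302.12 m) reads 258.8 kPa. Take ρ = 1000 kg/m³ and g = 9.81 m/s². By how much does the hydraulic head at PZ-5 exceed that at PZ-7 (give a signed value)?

Δh ≈ -2.52 m

Total head at PZ-5: h = 325.98 m (water level in the piezometer is the total head).
Pressure head at PZ-7: ψ = P/(ρg) = 258.8×1000 / (1000 × 9.81) = 26.38 m.
Total head at PZ-7: h = z + ψ = 302.12 + 26.38 = 328.50 m.
Head difference: h(PZ-5) − h(PZ-7) = 325.98 − 328.50 = -2.52 m.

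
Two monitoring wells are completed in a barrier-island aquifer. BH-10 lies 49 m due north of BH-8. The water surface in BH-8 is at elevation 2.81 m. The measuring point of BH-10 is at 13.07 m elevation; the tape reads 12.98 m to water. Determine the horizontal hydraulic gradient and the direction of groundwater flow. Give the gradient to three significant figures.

i ≈ 0.0555; groundwater flows toward the north

Total head at BH-8: h = 2.81 m (water level in the piezometer is the total head).
Total head at BH-10: h = 13.07 − 12.98 = 0.09 m.
Head difference: h(BH-8) − h(BH-10) = 2.81 − 0.09 = 2.72 m.
Hydraulic gradient: i = |Δh| / L = 2.72 / 49 = 0.0555.
Flow is from higher to lower head: from BH-8 toward BH-10, i.e. toward the north.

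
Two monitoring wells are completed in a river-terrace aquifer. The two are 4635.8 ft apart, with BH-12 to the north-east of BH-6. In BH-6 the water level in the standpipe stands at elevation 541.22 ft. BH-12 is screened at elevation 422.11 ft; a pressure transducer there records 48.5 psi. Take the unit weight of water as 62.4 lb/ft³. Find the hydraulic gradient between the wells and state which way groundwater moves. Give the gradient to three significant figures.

i ≈ 0.00155; groundwater flows toward the north-east

Total head at BH-6: h = 541.22 ft (water level in the piezometer is the total head).
Pressure head at BH-12: ψ = 144·P/γ = 144 × 48.5 / 62.4 = 111.92 ft.
Total head at BH-12: h = z + ψ = 422.11 + 111.92 = 534.03 ft.
Head difference: h(BH-6) − h(BH-12) = 541.22 − 534.03 = 7.19 ft.
Hydraulic gradient: i = |Δh| / L = 7.19 / 4635.8 = 0.00155.
Flow is from higher to lower head: from BH-6 toward BH-12, i.e. toward the north-east.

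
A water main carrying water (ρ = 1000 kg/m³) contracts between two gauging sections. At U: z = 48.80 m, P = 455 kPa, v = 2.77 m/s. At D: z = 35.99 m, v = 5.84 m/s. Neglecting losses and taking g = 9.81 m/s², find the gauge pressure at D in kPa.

P₂ ≈ 567 kPa

Pressure head at U: ψ₁ = P₁/(ρg) = 455×1000 / (1000 × 9.81) = 46.38 m.
Velocity heads: v₁²/2g = 2.77²/19.62 = 0.391 m; v₂²/2g = 5.84²/19.62 = 1.738 m.
Total head H = z₁ + ψ₁ + v₁²/2g = 48.80 + 46.38 + 0.391 = 95.57 m.
ψ₂ = H − z₂ − v₂²/2g = 95.57 − 35.99 − 1.738 = 57.84 m.
P₂ = ρgψ₂ = 1000 × 9.81 × 57.84 ≈ 567 kPa.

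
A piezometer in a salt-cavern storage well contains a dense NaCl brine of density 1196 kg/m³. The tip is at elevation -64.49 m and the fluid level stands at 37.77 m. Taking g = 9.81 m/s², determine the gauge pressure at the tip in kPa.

P ≈ 1200 kPa

Pressure head ψ = h − z = 37.77 − (-64.49) = 102.26 m.
P = ρgψ = 1196 × 9.81 × 102.26 = 1199792 Pa ≈ 1200 kPa.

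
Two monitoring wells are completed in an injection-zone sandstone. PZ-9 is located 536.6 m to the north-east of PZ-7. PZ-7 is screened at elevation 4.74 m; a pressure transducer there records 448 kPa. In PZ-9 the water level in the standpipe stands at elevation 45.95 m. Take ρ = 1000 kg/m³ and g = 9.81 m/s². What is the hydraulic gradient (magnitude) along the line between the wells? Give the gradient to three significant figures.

i ≈ 0.00831

Pressure head at PZ-7: ψ = P/(ρg) = 448×1000 / (1000 × 9.81) = 45.67 m.
Total head at PZ-7: h = z + ψ = 4.74 + 45.67 = 50.41 m.
Total head at PZ-9: h = 45.95 m (water level in the piezometer is the total head).
Head difference: h(PZ-7) − h(PZ-9) = 50.41 − 45.95 = 4.46 m.
Hydraulic gradient: i = |Δh| / L = 4.46 / 536.6 = 0.00831.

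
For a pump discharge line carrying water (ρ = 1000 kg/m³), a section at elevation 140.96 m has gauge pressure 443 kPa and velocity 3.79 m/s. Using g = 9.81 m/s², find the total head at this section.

Pressure head ψ = P/(ρg) = 443×1000 / (1000 × 9.81) = 45.16 m.
Velocity head = v²/(2g) = 3.79² / (2 × 9.81) = 0.732 m.
h = z + ψ + v²/(2g) = 140.96 + 45.16 + 0.732 = 186.85 m.

h ≈ 186.85 m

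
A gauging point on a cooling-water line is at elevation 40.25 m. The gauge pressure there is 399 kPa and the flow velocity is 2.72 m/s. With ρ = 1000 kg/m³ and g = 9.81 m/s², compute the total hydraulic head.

Pressure head ψ = P/(ρg) = 399×1000 / (1000 × 9.81) = 40.67 m.
Velocity head = v²/(2g) = 2.72² / (2 × 9.81) = 0.377 m.
h = z + ψ + v²/(2g) = 40.25 + 40.67 + 0.377 = 81.30 m.

h ≈ 81.30 m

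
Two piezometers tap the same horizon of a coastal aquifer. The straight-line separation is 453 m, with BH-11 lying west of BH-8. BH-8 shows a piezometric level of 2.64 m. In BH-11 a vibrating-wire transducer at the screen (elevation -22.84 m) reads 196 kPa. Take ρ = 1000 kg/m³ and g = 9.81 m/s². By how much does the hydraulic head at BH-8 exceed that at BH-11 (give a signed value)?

Total head at BH-8: h = 2.64 m (water level in the piezometer is the total head).
Pressure head at BH-11: ψ = P/(ρg) = 196×1000 / (1000 × 9.81) = 19.98 m.
Total head at BH-11: h = z + ψ = -22.84 + 19.98 = -2.86 m.
Head difference: h(BH-8) − h(BH-11) = 2.64 − (-2.86) = 5.50 m.

Δh ≈ 5.50 m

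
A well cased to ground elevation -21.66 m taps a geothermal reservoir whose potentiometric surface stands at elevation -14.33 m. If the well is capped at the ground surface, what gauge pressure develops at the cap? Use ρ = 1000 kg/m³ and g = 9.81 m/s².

P ≈ 71.9 kPa

Head above the cap: Δh = -14.33 − (-21.66) = 7.33 m.
P = ρgΔh = 1000 × 9.81 × 7.33 = 71907 Pa ≈ 71.9 kPa.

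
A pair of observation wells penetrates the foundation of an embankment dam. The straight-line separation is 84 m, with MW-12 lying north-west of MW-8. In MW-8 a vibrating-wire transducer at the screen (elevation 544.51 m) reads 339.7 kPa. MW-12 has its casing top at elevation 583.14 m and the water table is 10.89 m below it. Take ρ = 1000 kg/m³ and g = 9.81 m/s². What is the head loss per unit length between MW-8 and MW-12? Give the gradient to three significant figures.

i ≈ 0.0820 m/m

Pressure head at MW-8: ψ = P/(ρg) = 339.7×1000 / (1000 × 9.81) = 34.63 m.
Total head at MW-8: h = z + ψ = 544.51 + 34.63 = 579.14 m.
Total head at MW-12: h = 583.14 − 10.89 = 572.25 m.
Head difference: h(MW-8) − h(MW-12) = 579.14 − 572.25 = 6.89 m.
Hydraulic gradient: i = |Δh| / L = 6.89 / 84 = 0.0820.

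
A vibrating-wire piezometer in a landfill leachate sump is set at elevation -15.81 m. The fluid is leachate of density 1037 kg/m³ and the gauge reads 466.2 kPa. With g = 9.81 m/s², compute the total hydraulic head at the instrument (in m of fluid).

h ≈ 30.02 m

ψ = P/(ρg) = 466.2×1000 / (1037 × 9.81) = 45.83 m.
h = z + ψ = -15.81 + 45.83 = 30.02 m.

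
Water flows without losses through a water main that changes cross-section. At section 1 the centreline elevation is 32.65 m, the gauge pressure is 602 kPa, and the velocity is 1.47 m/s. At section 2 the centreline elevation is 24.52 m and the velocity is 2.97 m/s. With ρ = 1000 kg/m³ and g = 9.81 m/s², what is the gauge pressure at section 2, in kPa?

Pressure head at 1: ψ₁ = P₁/(ρg) = 602×1000 / (1000 × 9.81) = 61.37 m.
Velocity heads: v₁²/2g = 1.47²/19.62 = 0.110 m; v₂²/2g = 2.97²/19.62 = 0.450 m.
Total head H = z₁ + ψ₁ + v₁²/2g = 32.65 + 61.37 + 0.110 = 94.13 m.
ψ₂ = H − z₂ − v₂²/2g = 94.13 − 24.52 − 0.450 = 69.16 m.
P₂ = ρgψ₂ = 1000 × 9.81 × 69.16 ≈ 678 kPa.

P₂ ≈ 678 kPa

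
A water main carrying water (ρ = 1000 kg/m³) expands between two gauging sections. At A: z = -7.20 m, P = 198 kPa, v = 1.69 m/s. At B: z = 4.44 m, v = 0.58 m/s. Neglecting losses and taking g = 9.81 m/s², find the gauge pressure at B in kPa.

P₂ ≈ 85.1 kPa

Pressure head at A: ψ₁ = P₁/(ρg) = 198×1000 / (1000 × 9.81) = 20.18 m.
Velocity heads: v₁²/2g = 1.69²/19.62 = 0.146 m; v₂²/2g = 0.58²/19.62 = 0.017 m.
Total head H = z₁ + ψ₁ + v₁²/2g = -7.20 + 20.18 + 0.146 = 13.13 m.
ψ₂ = H − z₂ − v₂²/2g = 13.13 − 4.44 − 0.017 = 8.67 m.
P₂ = ρgψ₂ = 1000 × 9.81 × 8.67 ≈ 85.1 kPa.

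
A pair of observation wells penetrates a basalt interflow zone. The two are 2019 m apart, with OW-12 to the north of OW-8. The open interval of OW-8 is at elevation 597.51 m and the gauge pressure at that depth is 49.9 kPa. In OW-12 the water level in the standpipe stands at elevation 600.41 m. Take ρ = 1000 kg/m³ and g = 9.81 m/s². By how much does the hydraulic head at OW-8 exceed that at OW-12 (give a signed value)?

Δh ≈ 2.19 m

Pressure head at OW-8: ψ = P/(ρg) = 49.9×1000 / (1000 × 9.81) = 5.09 m.
Total head at OW-8: h = z + ψ = 597.51 + 5.09 = 602.60 m.
Total head at OW-12: h = 600.41 m (water level in the piezometer is the total head).
Head difference: h(OW-8) − h(OW-12) = 602.60 − 600.41 = 2.19 m.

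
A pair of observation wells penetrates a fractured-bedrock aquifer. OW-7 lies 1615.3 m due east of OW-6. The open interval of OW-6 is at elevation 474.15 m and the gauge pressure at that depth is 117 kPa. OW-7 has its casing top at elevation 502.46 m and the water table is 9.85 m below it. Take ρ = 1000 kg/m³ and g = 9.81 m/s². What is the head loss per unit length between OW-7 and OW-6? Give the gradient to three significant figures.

Pressure head at OW-6: ψ = P/(ρg) = 117×1000 / (1000 × 9.81) = 11.93 m.
Total head at OW-6: h = z + ψ = 474.15 + 11.93 = 486.08 m.
Total head at OW-7: h = 502.46 − 9.85 = 492.61 m.
Head difference: h(OW-6) − h(OW-7) = 486.08 − 492.61 = -6.53 m.
Hydraulic gradient: i = |Δh| / L = 6.53 / 1615.3 = 0.00404.

i ≈ 0.00404 m/m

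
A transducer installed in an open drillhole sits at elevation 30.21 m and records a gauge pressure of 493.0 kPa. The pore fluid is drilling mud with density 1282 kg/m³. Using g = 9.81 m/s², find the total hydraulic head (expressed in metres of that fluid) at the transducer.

ψ = P/(ρg) = 493.0×1000 / (1282 × 9.81) = 39.20 m.
h = z + ψ = 30.21 + 39.20 = 69.41 m.

h ≈ 69.41 m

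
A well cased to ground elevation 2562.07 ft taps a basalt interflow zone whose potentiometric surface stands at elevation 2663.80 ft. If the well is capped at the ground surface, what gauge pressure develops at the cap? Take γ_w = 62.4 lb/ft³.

P ≈ 44.1 psi

Head above the cap: Δh = 2663.80 − 2562.07 = 101.73 ft.
P = γΔh/144 = 62.4 × 101.73 / 144 = 44.1 psi.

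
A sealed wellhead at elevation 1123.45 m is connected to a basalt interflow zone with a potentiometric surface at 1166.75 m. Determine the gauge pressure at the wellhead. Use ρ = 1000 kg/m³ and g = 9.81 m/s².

P ≈ 425 kPa

Head above the cap: Δh = 1166.75 − 1123.45 = 43.30 m.
P = ρgΔh = 1000 × 9.81 × 43.30 = 424773 Pa ≈ 425 kPa.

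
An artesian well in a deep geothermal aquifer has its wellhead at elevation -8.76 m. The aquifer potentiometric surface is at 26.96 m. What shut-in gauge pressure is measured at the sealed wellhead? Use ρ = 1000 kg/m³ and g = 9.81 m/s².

P ≈ 350 kPa

Head above the cap: Δh = 26.96 − (-8.76) = 35.72 m.
P = ρgΔh = 1000 × 9.81 × 35.72 = 350413 Pa ≈ 350 kPa.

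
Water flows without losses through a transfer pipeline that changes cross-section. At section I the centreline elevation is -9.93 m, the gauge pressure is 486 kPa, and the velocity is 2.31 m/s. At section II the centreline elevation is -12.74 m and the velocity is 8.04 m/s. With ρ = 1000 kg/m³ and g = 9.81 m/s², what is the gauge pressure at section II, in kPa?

Pressure head at I: ψ₁ = P₁/(ρg) = 486×1000 / (1000 × 9.81) = 49.54 m.
Velocity heads: v₁²/2g = 2.31²/19.62 = 0.272 m; v₂²/2g = 8.04²/19.62 = 3.295 m.
Total head H = z₁ + ψ₁ + v₁²/2g = -9.93 + 49.54 + 0.272 = 39.88 m.
ψ₂ = H − z₂ − v₂²/2g = 39.88 − (-12.74) − 3.295 = 49.33 m.
P₂ = ρgψ₂ = 1000 × 9.81 × 49.33 ≈ 484 kPa.

P₂ ≈ 484 kPa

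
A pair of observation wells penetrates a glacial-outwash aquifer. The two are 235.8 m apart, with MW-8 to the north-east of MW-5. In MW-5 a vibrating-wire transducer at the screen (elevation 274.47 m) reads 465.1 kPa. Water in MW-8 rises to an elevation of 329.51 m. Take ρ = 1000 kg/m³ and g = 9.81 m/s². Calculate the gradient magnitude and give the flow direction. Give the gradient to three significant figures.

i ≈ 0.0324; groundwater flows toward the south-west

Pressure head at MW-5: ψ = P/(ρg) = 465.1×1000 / (1000 × 9.81) = 47.41 m.
Total head at MW-5: h = z + ψ = 274.47 + 47.41 = 321.88 m.
Total head at MW-8: h = 329.51 m (water level in the piezometer is the total head).
Head difference: h(MW-5) − h(MW-8) = 321.88 − 329.51 = -7.63 m.
Hydraulic gradient: i = |Δh| / L = 7.63 / 235.8 = 0.0324.
Flow is from higher to lower head: from MW-8 toward MW-5, i.e. toward the south-west.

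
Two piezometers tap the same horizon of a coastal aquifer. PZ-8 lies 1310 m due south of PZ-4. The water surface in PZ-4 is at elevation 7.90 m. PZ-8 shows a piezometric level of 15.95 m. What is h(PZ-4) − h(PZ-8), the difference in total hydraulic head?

Total head at PZ-4: h = 7.90 m (water level in the piezometer is the total head).
Total head at PZ-8: h = 15.95 m (water level in the piezometer is the total head).
Head difference: h(PZ-4) − h(PZ-8) = 7.90 − 15.95 = -8.05 m.

Δh ≈ -8.05 m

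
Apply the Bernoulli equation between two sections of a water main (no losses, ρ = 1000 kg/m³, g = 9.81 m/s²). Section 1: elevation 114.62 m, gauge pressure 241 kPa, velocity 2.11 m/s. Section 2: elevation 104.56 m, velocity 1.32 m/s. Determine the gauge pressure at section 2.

Pressure head at 1: ψ₁ = P₁/(ρg) = 241×1000 / (1000 × 9.81) = 24.57 m.
Velocity heads: v₁²/2g = 2.11²/19.62 = 0.227 m; v₂²/2g = 1.32²/19.62 = 0.089 m.
Total head H = z₁ + ψ₁ + v₁²/2g = 114.62 + 24.57 + 0.227 = 139.42 m.
ψ₂ = H − z₂ − v₂²/2g = 139.42 − 104.56 − 0.089 = 34.77 m.
P₂ = ρgψ₂ = 1000 × 9.81 × 34.77 ≈ 341 kPa.

P₂ ≈ 341 kPa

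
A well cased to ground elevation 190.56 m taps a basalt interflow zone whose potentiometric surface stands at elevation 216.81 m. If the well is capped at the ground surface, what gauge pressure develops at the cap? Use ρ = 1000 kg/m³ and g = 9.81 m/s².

Head above the cap: Δh = 216.81 − 190.56 = 26.25 m.
P = ρgΔh = 1000 × 9.81 × 26.25 = 257512 Pa ≈ 258 kPa.

P ≈ 258 kPa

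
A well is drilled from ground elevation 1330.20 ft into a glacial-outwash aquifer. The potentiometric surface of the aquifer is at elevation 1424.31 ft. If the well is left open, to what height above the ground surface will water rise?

Water rises to the potentiometric surface, so the rise above ground = 1424.31 − 1330.20 = 94.11 ft.

≈ 94.11 ft above ground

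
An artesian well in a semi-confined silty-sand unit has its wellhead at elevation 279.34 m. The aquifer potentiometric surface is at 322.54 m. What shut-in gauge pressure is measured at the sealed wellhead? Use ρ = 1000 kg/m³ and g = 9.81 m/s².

P ≈ 424 kPa

Head above the cap: Δh = 322.54 − 279.34 = 43.20 m.
P = ρgΔh = 1000 × 9.81 × 43.20 = 423792 Pa ≈ 424 kPa.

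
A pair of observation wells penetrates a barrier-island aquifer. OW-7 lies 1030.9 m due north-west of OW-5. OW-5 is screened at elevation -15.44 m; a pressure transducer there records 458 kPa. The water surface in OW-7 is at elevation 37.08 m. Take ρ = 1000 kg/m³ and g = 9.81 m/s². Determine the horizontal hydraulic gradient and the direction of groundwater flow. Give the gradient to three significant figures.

Pressure head at OW-5: ψ = P/(ρg) = 458×1000 / (1000 × 9.81) = 46.69 m.
Total head at OW-5: h = z + ψ = -15.44 + 46.69 = 31.25 m.
Total head at OW-7: h = 37.08 m (water level in the piezometer is the total head).
Head difference: h(OW-5) − h(OW-7) = 31.25 − 37.08 = -5.83 m.
Hydraulic gradient: i = |Δh| / L = 5.83 / 1030.9 = 0.00566.
Flow is from higher to lower head: from OW-7 toward OW-5, i.e. toward the south-east.

i ≈ 0.00566; groundwater flows toward the south-east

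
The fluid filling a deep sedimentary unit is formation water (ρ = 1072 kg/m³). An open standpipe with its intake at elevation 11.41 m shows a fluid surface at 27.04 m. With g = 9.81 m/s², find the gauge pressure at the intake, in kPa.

P ≈ 164 kPa

Pressure head ψ = h − z = 27.04 − 11.41 = 15.63 m.
P = ρgψ = 1072 × 9.81 × 15.63 = 164370 Pa ≈ 164 kPa.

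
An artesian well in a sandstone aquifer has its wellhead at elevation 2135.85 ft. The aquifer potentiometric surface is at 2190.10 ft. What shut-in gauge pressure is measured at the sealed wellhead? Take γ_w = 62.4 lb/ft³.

P ≈ 23.5 psi

Head above the cap: Δh = 2190.10 − 2135.85 = 54.25 ft.
P = γΔh/144 = 62.4 × 54.25 / 144 = 23.5 psi.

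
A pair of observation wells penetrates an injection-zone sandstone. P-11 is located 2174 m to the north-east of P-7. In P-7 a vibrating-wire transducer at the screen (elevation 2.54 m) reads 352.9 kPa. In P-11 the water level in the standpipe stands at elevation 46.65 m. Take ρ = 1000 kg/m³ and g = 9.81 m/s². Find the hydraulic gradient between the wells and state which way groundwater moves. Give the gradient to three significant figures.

i ≈ 0.00374; groundwater flows toward the south-west

Pressure head at P-7: ψ = P/(ρg) = 352.9×1000 / (1000 × 9.81) = 35.97 m.
Total head at P-7: h = z + ψ = 2.54 + 35.97 = 38.51 m.
Total head at P-11: h = 46.65 m (water level in the piezometer is the total head).
Head difference: h(P-7) − h(P-11) = 38.51 − 46.65 = -8.14 m.
Hydraulic gradient: i = |Δh| / L = 8.14 / 2174 = 0.00374.
Flow is from higher to lower head: from P-11 toward P-7, i.e. toward the south-west.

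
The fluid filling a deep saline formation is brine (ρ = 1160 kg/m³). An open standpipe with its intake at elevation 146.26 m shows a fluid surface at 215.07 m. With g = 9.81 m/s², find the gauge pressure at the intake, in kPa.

P ≈ 783 kPa

Pressure head ψ = h − z = 215.07 − 146.26 = 68.81 m.
P = ρgψ = 1160 × 9.81 × 68.81 = 783030 Pa ≈ 783 kPa.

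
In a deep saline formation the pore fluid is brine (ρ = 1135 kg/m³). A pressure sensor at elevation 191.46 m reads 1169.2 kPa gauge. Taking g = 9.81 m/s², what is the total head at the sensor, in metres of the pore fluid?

h ≈ 296.47 m

ψ = P/(ρg) = 1169.2×1000 / (1135 × 9.81) = 105.01 m.
h = z + ψ = 191.46 + 105.01 = 296.47 m.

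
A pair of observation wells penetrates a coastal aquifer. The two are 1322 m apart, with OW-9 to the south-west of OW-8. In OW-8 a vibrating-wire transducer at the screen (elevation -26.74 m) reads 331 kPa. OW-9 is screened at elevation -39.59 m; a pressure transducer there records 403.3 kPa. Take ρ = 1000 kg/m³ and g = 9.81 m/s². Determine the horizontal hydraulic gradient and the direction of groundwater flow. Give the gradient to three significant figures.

i ≈ 0.00415; groundwater flows toward the south-west

Pressure head at OW-8: ψ = P/(ρg) = 331×1000 / (1000 × 9.81) = 33.74 m.
Total head at OW-8: h = z + ψ = -26.74 + 33.74 = 7.00 m.
Pressure head at OW-9: ψ = P/(ρg) = 403.3×1000 / (1000 × 9.81) = 41.11 m.
Total head at OW-9: h = z + ψ = -39.59 + 41.11 = 1.52 m.
Head difference: h(OW-8) − h(OW-9) = 7.00 − 1.52 = 5.48 m.
Hydraulic gradient: i = |Δh| / L = 5.48 / 1322 = 0.00415.
Flow is from higher to lower head: from OW-8 toward OW-9, i.e. toward the south-west.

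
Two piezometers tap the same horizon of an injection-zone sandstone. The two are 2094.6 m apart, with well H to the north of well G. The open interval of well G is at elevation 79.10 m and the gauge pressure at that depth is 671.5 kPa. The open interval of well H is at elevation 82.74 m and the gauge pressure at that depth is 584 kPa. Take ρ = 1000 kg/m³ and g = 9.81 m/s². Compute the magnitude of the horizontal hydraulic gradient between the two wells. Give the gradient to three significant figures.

Pressure head at well G: ψ = P/(ρg) = 671.5×1000 / (1000 × 9.81) = 68.45 m.
Total head at well G: h = z + ψ = 79.10 + 68.45 = 147.55 m.
Pressure head at well H: ψ = P/(ρg) = 584×1000 / (1000 × 9.81) = 59.53 m.
Total head at well H: h = z + ψ = 82.74 + 59.53 = 142.27 m.
Head difference: h(well G) − h(well H) = 147.55 − 142.27 = 5.28 m.
Hydraulic gradient: i = |Δh| / L = 5.28 / 2094.6 = 0.00252.

i ≈ 0.00252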